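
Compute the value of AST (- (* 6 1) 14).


Evaluate inner: (* 6 1) = 6
Evaluate root: (- 6 14) = -8
Result: -8


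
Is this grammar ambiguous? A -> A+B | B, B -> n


precedence layered via separate nonterminal B: deterministic
Unambiguous


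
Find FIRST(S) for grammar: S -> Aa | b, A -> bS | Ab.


Per alternative of S: FIRST(Aa) = {b}; FIRST(b) = {b}
FIRST(S) = {b}


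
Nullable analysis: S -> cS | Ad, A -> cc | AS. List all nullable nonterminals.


A nonterminal is nullable iff some alternative derives ε (directly, or every symbol in it is nullable)
Nullable: {}


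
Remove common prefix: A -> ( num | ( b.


Common prefix: '('
Factored: A -> ( A', A' -> num | b


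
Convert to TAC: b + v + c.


Break into single-operator statements:
t1 = b + v
t2 = t1 + c


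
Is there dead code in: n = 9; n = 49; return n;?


first assignment to n is overwritten before any read
Dead: 'n = 9'


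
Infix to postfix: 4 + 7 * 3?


* has higher precedence, evaluate 7*3 first
Postfix: 4 7 3 * +


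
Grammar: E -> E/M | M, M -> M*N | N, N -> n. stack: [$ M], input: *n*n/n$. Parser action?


shift '*' to continue M -> M*N
Action: shift


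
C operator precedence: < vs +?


'+' is additive (level 9); '<' is relational (level 7)
Higher level binds tighter
'+' has higher precedence than '<'


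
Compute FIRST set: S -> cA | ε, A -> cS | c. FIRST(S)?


Per alternative of S: FIRST(cA) = {c}; FIRST(ε) = {ε}
FIRST(S) = {c, ε}


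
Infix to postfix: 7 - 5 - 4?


Left to right (same or higher precedence on left)
Postfix: 7 5 - 4 -


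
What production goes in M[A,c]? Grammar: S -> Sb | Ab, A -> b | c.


For [A, c]: 'c' ∈ FIRST(c)
Entry: A -> c


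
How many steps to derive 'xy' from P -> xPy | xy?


Derivation: P => xy
Steps: 1


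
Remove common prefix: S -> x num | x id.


Common prefix: 'x'
Factored: S -> x S', S' -> num | id


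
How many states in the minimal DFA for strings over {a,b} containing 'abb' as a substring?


KMP-style automaton: 3 progress states + 1 absorbing accept = 4
Minimal DFA: 4 states


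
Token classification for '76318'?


Pattern: digits only
Type: INTEGER_LITERAL


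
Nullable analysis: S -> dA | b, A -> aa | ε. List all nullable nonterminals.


A nonterminal is nullable iff some alternative derives ε (directly, or every symbol in it is nullable)
Nullable: {A}


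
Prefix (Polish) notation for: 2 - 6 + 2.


left-to-right (same/higher precedence on left): tree is (+ (- 2 6) 2)
Prefix: + - 2 6 2


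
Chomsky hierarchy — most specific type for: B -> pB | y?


Right-linear: every RHS is a terminal or a terminal followed by one nonterminal
Classification: Type 3 (Regular)


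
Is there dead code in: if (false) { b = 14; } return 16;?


condition is constant false, so the whole block is unreachable
Dead: 'if (false) { b = 14; }'


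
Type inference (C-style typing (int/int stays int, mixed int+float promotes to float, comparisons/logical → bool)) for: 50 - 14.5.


Operand types: int - float
Rule: mixed int/float promotes to float; int/int stays int
Result type: float


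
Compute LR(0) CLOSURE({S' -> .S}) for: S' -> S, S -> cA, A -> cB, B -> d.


Start: S' -> .S
For each item with dot before a nonterminal B, add B -> .γ for every B-production
Closure: [S' -> .S, S -> .cA]


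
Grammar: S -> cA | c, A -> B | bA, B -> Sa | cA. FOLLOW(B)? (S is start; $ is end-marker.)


$ ∈ FOLLOW(S). For each A -> αBβ: add FIRST(β)\{ε} to FOLLOW(B); if β nullable, add FOLLOW(A).
FOLLOW(B) = {$, a}


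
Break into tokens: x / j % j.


Scan left to right, longest-match per lexeme
Tokens: ID(x), OP(/), ID(j), OP(%), ID(j)


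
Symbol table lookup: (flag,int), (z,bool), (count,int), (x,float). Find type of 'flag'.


Lookup 'flag' → type int


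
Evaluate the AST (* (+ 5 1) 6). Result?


Evaluate inner: (+ 5 1) = 6
Evaluate root: (* 6 6) = 36
Result: 36


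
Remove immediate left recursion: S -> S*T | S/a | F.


Left-recursive alternatives: S*T, S/a; non-recursive: F
Introduce S': S -> FS', S' -> *TS' | /aS' | ε


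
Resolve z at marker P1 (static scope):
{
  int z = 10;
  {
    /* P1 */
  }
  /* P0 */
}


P1's block does not declare z; resolves to the enclosing declaration at depth 0
z = 10


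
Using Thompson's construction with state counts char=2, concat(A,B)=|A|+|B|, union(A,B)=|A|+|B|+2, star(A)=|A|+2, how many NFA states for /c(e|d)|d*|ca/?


Syntax tree has 6 char leaf(s), 3 union(s), 1 star(s)
chars contribute 6×2 = 12; each union adds +2; each star adds +2
Total: 12 + 6 + 2 = 20 states


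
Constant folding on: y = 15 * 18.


15 * 18 = 270 at compile time
Optimized: y = 270


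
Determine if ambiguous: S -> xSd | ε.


balanced x^n…d^n: each string has a unique parse
Unambiguous


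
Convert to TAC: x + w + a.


Break into single-operator statements:
t1 = x + w
t2 = t1 + a


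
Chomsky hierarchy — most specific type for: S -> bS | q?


Right-linear: every RHS is a terminal or a terminal followed by one nonterminal
Classification: Type 3 (Regular)


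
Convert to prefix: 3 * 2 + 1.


left-to-right (same/higher precedence on left): tree is (+ (* 3 2) 1)
Prefix: + * 3 2 1


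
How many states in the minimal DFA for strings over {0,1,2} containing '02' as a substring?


KMP-style automaton: 2 progress states + 1 absorbing accept = 3
Minimal DFA: 3 states


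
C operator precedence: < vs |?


'<' is relational (level 7); '|' is bitwise OR (level 3)
Higher level binds tighter
'<' has higher precedence than '|'


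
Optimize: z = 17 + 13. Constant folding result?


17 + 13 = 30 at compile time
Optimized: z = 30


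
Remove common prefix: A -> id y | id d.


Common prefix: 'id'
Factored: A -> id A', A' -> y | d


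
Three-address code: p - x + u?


Break into single-operator statements:
t1 = p - x
t2 = t1 + u


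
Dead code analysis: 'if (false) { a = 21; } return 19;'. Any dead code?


condition is constant false, so the whole block is unreachable
Dead: 'if (false) { a = 21; }'


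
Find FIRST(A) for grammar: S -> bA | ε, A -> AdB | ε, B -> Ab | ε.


Per alternative of A: FIRST(AdB) = {d}; FIRST(ε) = {ε}
FIRST(A) = {d, ε}


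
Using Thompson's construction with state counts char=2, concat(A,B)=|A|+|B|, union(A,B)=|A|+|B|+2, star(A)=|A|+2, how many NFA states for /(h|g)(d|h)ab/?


Syntax tree has 6 char leaf(s), 2 union(s), 0 star(s)
chars contribute 6×2 = 12; each union adds +2; each star adds +2
Total: 12 + 4 + 0 = 16 states


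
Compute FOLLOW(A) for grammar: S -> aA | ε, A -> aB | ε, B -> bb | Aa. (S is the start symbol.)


$ ∈ FOLLOW(S). For each A -> αBβ: add FIRST(β)\{ε} to FOLLOW(B); if β nullable, add FOLLOW(A).
FOLLOW(A) = {$, a}


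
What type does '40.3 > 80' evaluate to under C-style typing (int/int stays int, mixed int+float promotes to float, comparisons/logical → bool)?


Operand types: float > int
Rule: comparison yields bool
Result type: bool


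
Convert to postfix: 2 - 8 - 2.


Left to right (same or higher precedence on left)
Postfix: 2 8 - 2 -


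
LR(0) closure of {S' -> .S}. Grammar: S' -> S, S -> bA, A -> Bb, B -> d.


Start: S' -> .S
For each item with dot before a nonterminal B, add B -> .γ for every B-production
Closure: [S' -> .S, S -> .bA]


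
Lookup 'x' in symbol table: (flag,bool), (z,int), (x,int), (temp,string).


Lookup 'x' → type int


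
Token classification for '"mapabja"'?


Pattern: double-quoted sequence
Type: STRING_LITERAL


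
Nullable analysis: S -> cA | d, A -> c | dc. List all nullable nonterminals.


A nonterminal is nullable iff some alternative derives ε (directly, or every symbol in it is nullable)
Nullable: {}


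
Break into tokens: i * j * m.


Scan left to right, longest-match per lexeme
Tokens: ID(i), OP(*), ID(j), OP(*), ID(m)


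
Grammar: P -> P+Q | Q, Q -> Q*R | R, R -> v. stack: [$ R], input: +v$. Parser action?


'R' (not preceded by Q*) is the handle for Q -> R
Action: reduce (Q -> R)


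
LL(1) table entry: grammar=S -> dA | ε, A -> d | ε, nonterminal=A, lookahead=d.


For [A, d]: 'd' ∈ FIRST(d)
Entry: A -> d


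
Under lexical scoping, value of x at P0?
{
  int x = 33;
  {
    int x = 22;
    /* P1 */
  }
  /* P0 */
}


x declared in the same block as P0
x = 33


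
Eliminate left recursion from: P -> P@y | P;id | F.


Left-recursive alternatives: P@y, P;id; non-recursive: F
Introduce P': P -> FP', P' -> @yP' | ;idP' | ε


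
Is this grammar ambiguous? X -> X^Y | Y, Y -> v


precedence layered via separate nonterminal Y: deterministic
Unambiguous


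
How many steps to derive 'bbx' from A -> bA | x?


Derivation: A => bA => bbA => bbx
Steps: 3


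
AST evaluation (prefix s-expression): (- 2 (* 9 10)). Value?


Evaluate inner: (* 9 10) = 90
Evaluate root: (- 2 90) = -88
Result: -88


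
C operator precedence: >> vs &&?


'>>' is shift (level 8); '&&' is logical AND (level 2)
Higher level binds tighter
'>>' has higher precedence than '&&'


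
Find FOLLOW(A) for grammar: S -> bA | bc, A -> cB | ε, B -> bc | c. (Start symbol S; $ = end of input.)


$ ∈ FOLLOW(S). For each A -> αBβ: add FIRST(β)\{ε} to FOLLOW(B); if β nullable, add FOLLOW(A).
FOLLOW(A) = {$}


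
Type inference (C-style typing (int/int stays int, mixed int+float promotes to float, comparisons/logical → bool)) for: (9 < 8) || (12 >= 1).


Operand types: bool || bool
Rule: logical operators take bool operands and yield bool
Result type: bool


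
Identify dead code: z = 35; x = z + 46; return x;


z is read by x's definition; x is returned
No dead code


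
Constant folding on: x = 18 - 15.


18 - 15 = 3 at compile time
Optimized: x = 3


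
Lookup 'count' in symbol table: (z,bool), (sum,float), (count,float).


Lookup 'count' → type float


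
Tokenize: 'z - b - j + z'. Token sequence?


Scan left to right, longest-match per lexeme
Tokens: ID(z), OP(-), ID(b), OP(-), ID(j), OP(+), ID(z)


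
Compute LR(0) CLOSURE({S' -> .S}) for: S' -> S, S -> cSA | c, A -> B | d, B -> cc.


Start: S' -> .S
For each item with dot before a nonterminal B, add B -> .γ for every B-production
Closure: [S' -> .S, S -> .cSA, S -> .c]


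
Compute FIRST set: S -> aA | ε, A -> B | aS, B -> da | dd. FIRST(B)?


Per alternative of B: FIRST(da) = {d}; FIRST(dd) = {d}
FIRST(B) = {d}


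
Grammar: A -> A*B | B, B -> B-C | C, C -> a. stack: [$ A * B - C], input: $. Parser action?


handle 'B-C' on top
Action: reduce (B -> B-C)


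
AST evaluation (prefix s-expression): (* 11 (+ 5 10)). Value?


Evaluate inner: (+ 5 10) = 15
Evaluate root: (* 11 15) = 165
Result: 165


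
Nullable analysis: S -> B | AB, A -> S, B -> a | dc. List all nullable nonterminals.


A nonterminal is nullable iff some alternative derives ε (directly, or every symbol in it is nullable)
Nullable: {}


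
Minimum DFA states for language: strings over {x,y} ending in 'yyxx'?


Track the longest suffix of input matching a prefix of 'yyxx': 5 classes (prefixes of length 0..4)
Minimal DFA: 5 states


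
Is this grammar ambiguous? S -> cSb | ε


balanced c^n…b^n: each string has a unique parse
Unambiguous


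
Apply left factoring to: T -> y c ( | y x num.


Common prefix: 'y'
Factored: T -> y T', T' -> c ( | x num


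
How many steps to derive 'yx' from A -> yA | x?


Derivation: A => yA => yx
Steps: 2


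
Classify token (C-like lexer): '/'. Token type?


Pattern: operator symbol
Type: OPERATOR


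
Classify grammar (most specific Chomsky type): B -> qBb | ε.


Single nonterminal LHS, but q^n b^n is not regular
Classification: Type 2 (Context-Free)


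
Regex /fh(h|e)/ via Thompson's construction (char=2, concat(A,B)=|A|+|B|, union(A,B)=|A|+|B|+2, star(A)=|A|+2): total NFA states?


Syntax tree has 4 char leaf(s), 1 union(s), 0 star(s)
chars contribute 4×2 = 8; each union adds +2; each star adds +2
Total: 8 + 2 + 0 = 10 states


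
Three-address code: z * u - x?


Break into single-operator statements:
t1 = z * u
t2 = t1 - x


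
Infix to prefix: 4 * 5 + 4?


left-to-right (same/higher precedence on left): tree is (+ (* 4 5) 4)
Prefix: + * 4 5 4


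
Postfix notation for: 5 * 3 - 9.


Left to right (same or higher precedence on left)
Postfix: 5 3 * 9 -


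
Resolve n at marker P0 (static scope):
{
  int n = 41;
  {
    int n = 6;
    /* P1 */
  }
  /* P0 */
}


n declared in the same block as P0
n = 41


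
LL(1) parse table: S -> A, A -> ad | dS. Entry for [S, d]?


For [S, d]: 'd' ∈ FIRST(A)
Entry: S -> A


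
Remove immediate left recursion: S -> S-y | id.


Left-recursive alternatives: S-y; non-recursive: id
Introduce S': S -> idS', S' -> -yS' | ε


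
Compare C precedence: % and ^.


'%' is multiplicative (level 10); '^' is bitwise XOR (level 4)
Higher level binds tighter
'%' has higher precedence than '^'


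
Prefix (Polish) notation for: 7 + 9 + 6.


left-to-right (same/higher precedence on left): tree is (+ (+ 7 9) 6)
Prefix: + + 7 9 6


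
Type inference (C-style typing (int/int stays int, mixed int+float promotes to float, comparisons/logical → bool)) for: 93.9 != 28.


Operand types: float != int
Rule: comparison yields bool
Result type: bool


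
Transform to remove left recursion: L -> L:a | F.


Left-recursive alternatives: L:a; non-recursive: F
Introduce L': L -> FL', L' -> :aL' | ε


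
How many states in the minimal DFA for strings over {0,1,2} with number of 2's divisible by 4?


Track (count of 2) mod 4: states 0..3, accept at 0
Minimal DFA: 4 states


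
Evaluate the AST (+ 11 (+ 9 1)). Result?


Evaluate inner: (+ 9 1) = 10
Evaluate root: (+ 11 10) = 21
Result: 21


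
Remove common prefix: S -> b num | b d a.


Common prefix: 'b'
Factored: S -> b S', S' -> num | d a


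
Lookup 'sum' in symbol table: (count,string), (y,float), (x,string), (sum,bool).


Lookup 'sum' → type bool


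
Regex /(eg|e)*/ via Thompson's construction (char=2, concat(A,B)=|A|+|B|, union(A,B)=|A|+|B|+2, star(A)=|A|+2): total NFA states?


Syntax tree has 3 char leaf(s), 1 union(s), 1 star(s)
chars contribute 3×2 = 6; each union adds +2; each star adds +2
Total: 6 + 2 + 2 = 10 states


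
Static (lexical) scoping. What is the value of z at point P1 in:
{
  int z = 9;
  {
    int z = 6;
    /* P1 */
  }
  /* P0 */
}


z declared in the same block as P1
z = 6


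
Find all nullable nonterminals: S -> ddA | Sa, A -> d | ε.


A nonterminal is nullable iff some alternative derives ε (directly, or every symbol in it is nullable)
Nullable: {A}


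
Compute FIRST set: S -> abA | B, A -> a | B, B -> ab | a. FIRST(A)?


Per alternative of A: FIRST(a) = {a}; FIRST(B) = {a}
FIRST(A) = {a}


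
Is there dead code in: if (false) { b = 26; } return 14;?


condition is constant false, so the whole block is unreachable
Dead: 'if (false) { b = 26; }'


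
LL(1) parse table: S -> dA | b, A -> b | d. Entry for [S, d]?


For [S, d]: 'd' ∈ FIRST(dA)
Entry: S -> dA


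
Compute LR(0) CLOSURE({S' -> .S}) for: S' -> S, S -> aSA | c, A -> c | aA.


Start: S' -> .S
For each item with dot before a nonterminal B, add B -> .γ for every B-production
Closure: [S' -> .S, S -> .aSA, S -> .c]


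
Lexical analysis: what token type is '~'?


Pattern: operator symbol
Type: OPERATOR


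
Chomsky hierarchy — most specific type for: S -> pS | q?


Right-linear: every RHS is a terminal or a terminal followed by one nonterminal
Classification: Type 3 (Regular)


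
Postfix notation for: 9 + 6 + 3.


Left to right (same or higher precedence on left)
Postfix: 9 6 + 3 +


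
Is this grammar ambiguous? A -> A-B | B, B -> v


precedence layered via separate nonterminal B: deterministic
Unambiguous


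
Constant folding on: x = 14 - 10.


14 - 10 = 4 at compile time
Optimized: x = 4


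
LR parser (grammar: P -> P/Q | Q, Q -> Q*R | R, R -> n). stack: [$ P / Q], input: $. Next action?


handle 'P/Q' on top; lookahead ∈ FOLLOW(P) = {/, $}
Action: reduce (P -> P/Q)


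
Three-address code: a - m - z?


Break into single-operator statements:
t1 = a - m
t2 = t1 - z


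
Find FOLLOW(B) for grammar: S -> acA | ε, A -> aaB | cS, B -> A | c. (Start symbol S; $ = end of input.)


$ ∈ FOLLOW(S). For each A -> αBβ: add FIRST(β)\{ε} to FOLLOW(B); if β nullable, add FOLLOW(A).
FOLLOW(B) = {$}


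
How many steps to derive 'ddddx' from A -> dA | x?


Derivation: A => dA => ddA => dddA => ddddA => ddddx
Steps: 5


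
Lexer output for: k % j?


Scan left to right, longest-match per lexeme
Tokens: ID(k), OP(%), ID(j)


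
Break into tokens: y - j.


Scan left to right, longest-match per lexeme
Tokens: ID(y), OP(-), ID(j)


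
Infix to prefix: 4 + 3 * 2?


'*' binds tighter: tree is (+ 4 (* 3 2))
Prefix: + 4 * 3 2


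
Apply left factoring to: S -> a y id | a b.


Common prefix: 'a'
Factored: S -> a S', S' -> y id | b


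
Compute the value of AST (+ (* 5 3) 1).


Evaluate inner: (* 5 3) = 15
Evaluate root: (+ 15 1) = 16
Result: 16


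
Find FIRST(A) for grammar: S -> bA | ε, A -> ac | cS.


Per alternative of A: FIRST(ac) = {a}; FIRST(cS) = {c}
FIRST(A) = {a, c}


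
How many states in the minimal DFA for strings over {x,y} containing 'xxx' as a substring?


KMP-style automaton: 3 progress states + 1 absorbing accept = 4
Minimal DFA: 4 states


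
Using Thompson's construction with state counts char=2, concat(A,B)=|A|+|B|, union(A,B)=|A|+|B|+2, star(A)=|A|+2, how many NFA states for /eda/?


Syntax tree has 3 char leaf(s), 0 union(s), 0 star(s)
chars contribute 3×2 = 6; each union adds +2; each star adds +2
Total: 6 + 0 + 0 = 6 states


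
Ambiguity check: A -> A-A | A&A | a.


'a-a&a' has two parse trees (no precedence encoded between - and &)
Ambiguous


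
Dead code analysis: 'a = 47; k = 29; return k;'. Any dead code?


a is assigned but never read
Dead: 'a = 47'


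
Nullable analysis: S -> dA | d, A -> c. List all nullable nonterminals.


A nonterminal is nullable iff some alternative derives ε (directly, or every symbol in it is nullable)
Nullable: {}


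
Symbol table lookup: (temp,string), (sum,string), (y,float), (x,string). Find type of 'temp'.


Lookup 'temp' → type string


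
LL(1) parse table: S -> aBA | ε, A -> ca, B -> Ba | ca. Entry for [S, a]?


For [S, a]: 'a' ∈ FIRST(aBA)
Entry: S -> aBA


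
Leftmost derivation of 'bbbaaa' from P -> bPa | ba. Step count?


Derivation: P => bPa => bbPaa => bbbaaa
Steps: 3


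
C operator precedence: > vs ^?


'>' is relational (level 7); '^' is bitwise XOR (level 4)
Higher level binds tighter
'>' has higher precedence than '^'


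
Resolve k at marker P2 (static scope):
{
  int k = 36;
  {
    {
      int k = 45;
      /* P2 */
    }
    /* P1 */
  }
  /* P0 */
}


k declared in the same block as P2
k = 45


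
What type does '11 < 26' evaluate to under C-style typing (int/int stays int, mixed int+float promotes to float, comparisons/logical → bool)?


Operand types: int < int
Rule: comparison yields bool
Result type: bool


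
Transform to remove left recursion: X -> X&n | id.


Left-recursive alternatives: X&n; non-recursive: id
Introduce X': X -> idX', X' -> &nX' | ε


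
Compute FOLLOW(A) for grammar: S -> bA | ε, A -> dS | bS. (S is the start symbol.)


$ ∈ FOLLOW(S). For each A -> αBβ: add FIRST(β)\{ε} to FOLLOW(B); if β nullable, add FOLLOW(A).
FOLLOW(A) = {$}


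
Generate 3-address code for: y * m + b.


Break into single-operator statements:
t1 = y * m
t2 = t1 + b


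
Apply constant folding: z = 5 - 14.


5 - 14 = -9 at compile time
Optimized: z = -9


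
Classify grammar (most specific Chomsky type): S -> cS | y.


Right-linear: every RHS is a terminal or a terminal followed by one nonterminal
Classification: Type 3 (Regular)


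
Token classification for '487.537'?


Pattern: digits with a decimal point
Type: FLOAT_LITERAL


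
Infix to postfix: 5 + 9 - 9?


Left to right (same or higher precedence on left)
Postfix: 5 9 + 9 -


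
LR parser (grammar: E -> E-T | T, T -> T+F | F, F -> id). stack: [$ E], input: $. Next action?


start symbol E on stack, input exhausted
Action: accept


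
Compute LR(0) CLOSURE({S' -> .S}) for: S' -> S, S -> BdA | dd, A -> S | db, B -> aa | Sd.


Start: S' -> .S
For each item with dot before a nonterminal B, add B -> .γ for every B-production
Closure: [S' -> .S, S -> .BdA, S -> .dd, B -> .aa, B -> .Sd]


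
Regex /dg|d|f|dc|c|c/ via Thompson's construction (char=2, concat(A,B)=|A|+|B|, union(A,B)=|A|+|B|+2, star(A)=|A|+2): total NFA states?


Syntax tree has 8 char leaf(s), 5 union(s), 0 star(s)
chars contribute 8×2 = 16; each union adds +2; each star adds +2
Total: 16 + 10 + 0 = 26 states


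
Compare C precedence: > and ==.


'>' is relational (level 7); '==' is equality (level 6)
Higher level binds tighter
'>' has higher precedence than '=='


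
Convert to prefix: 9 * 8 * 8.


left-to-right (same/higher precedence on left): tree is (* (* 9 8) 8)
Prefix: * * 9 8 8


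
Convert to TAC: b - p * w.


Break into single-operator statements:
t1 = p * w
t2 = b - t1


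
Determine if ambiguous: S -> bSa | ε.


balanced b^n…a^n: each string has a unique parse
Unambiguous


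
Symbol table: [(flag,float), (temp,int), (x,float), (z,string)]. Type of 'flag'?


Lookup 'flag' → type float


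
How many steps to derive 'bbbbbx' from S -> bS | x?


Derivation: S => bS => bbS => bbbS => bbbbS => bbbbbS => bbbbbx
Steps: 6


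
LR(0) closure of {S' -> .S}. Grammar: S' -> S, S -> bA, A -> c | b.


Start: S' -> .S
For each item with dot before a nonterminal B, add B -> .γ for every B-production
Closure: [S' -> .S, S -> .bA]


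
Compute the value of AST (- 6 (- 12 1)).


Evaluate inner: (- 12 1) = 11
Evaluate root: (- 6 11) = -5
Result: -5


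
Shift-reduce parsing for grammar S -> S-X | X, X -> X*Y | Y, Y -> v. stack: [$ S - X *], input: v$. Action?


no handle; shift 'v'
Action: shift


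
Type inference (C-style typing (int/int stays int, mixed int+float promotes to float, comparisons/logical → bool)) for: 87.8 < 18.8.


Operand types: float < float
Rule: comparison yields bool
Result type: bool


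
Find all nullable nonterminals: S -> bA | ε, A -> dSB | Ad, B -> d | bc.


A nonterminal is nullable iff some alternative derives ε (directly, or every symbol in it is nullable)
Nullable: {S}


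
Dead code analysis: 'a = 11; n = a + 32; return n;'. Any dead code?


a is read by n's definition; n is returned
No dead code


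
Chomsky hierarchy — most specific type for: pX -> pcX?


LHS has context (more than one symbol) and |LHS| ≤ |RHS|
Classification: Type 1 (Context-Sensitive)


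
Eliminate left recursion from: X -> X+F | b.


Left-recursive alternatives: X+F; non-recursive: b
Introduce X': X -> bX', X' -> +FX' | ε


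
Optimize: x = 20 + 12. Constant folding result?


20 + 12 = 32 at compile time
Optimized: x = 32


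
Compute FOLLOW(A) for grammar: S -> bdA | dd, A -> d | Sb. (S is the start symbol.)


$ ∈ FOLLOW(S). For each A -> αBβ: add FIRST(β)\{ε} to FOLLOW(B); if β nullable, add FOLLOW(A).
FOLLOW(A) = {$, b}


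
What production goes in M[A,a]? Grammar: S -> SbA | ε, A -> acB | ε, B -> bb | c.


For [A, a]: 'a' ∈ FIRST(acB)
Entry: A -> acB


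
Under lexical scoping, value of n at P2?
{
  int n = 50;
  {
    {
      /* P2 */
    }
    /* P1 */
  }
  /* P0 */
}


P2's block does not declare n; resolves to the enclosing declaration at depth 0
n = 50


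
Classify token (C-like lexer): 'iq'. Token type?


Pattern: letter/underscore followed by alphanumerics, not a keyword
Type: IDENTIFIER


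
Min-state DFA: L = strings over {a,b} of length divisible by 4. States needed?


Track length mod 4: states 0..3, accept at 0
Minimal DFA: 4 states


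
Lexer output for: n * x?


Scan left to right, longest-match per lexeme
Tokens: ID(n), OP(*), ID(x)


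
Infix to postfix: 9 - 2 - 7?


Left to right (same or higher precedence on left)
Postfix: 9 2 - 7 -


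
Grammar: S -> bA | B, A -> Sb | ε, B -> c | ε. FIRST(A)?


Per alternative of A: FIRST(Sb) = {b, c}; FIRST(ε) = {ε}
FIRST(A) = {b, c, ε}


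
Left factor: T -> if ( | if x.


Common prefix: 'if'
Factored: T -> if T', T' -> ( | x


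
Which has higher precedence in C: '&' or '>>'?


'>>' is shift (level 8); '&' is bitwise AND (level 5)
Higher level binds tighter
'>>' has higher precedence than '&'


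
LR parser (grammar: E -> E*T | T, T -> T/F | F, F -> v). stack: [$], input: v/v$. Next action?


no handle on stack; shift 'v'
Action: shift


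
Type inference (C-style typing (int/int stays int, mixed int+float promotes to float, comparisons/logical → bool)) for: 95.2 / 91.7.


Operand types: float / float
Rule: mixed int/float promotes to float; int/int stays int
Result type: float


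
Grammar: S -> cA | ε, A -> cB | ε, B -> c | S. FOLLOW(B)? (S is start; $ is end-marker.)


$ ∈ FOLLOW(S). For each A -> αBβ: add FIRST(β)\{ε} to FOLLOW(B); if β nullable, add FOLLOW(A).
FOLLOW(B) = {$}


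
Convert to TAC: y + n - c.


Break into single-operator statements:
t1 = y + n
t2 = t1 - c


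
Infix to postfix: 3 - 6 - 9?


Left to right (same or higher precedence on left)
Postfix: 3 6 - 9 -


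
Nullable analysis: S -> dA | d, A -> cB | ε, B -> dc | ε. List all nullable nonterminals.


A nonterminal is nullable iff some alternative derives ε (directly, or every symbol in it is nullable)
Nullable: {A, B}


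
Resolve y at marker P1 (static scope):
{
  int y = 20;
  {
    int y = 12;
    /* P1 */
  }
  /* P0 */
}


y declared in the same block as P1
y = 12


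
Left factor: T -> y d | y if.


Common prefix: 'y'
Factored: T -> y T', T' -> d | if


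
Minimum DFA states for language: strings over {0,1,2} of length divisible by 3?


Track length mod 3: states 0..2, accept at 0
Minimal DFA: 3 states


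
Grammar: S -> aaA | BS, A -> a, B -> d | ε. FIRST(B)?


Per alternative of B: FIRST(d) = {d}; FIRST(ε) = {ε}
FIRST(B) = {d, ε}


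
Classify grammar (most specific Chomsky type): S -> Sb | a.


Left-linear: every RHS is a terminal or one nonterminal followed by a terminal
Classification: Type 3 (Regular)


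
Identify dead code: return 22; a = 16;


statement follows a return and is unreachable
Dead: 'a = 16'


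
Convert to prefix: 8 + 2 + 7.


left-to-right (same/higher precedence on left): tree is (+ (+ 8 2) 7)
Prefix: + + 8 2 7


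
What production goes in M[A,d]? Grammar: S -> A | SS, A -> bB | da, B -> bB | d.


For [A, d]: 'd' ∈ FIRST(da)
Entry: A -> da


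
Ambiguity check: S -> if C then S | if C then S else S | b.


dangling else: 'if C then if C then b else b' parses two ways
Ambiguous


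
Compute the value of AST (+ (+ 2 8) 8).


Evaluate inner: (+ 2 8) = 10
Evaluate root: (+ 10 8) = 18
Result: 18


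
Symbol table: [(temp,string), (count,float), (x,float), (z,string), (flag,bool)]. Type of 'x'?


Lookup 'x' → type float


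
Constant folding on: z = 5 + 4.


5 + 4 = 9 at compile time
Optimized: z = 9


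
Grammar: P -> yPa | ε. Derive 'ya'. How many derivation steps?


Derivation: P => yPa => ya
Steps: 2


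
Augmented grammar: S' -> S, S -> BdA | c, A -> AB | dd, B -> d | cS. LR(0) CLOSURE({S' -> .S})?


Start: S' -> .S
For each item with dot before a nonterminal B, add B -> .γ for every B-production
Closure: [S' -> .S, S -> .BdA, S -> .c, B -> .d, B -> .cS]


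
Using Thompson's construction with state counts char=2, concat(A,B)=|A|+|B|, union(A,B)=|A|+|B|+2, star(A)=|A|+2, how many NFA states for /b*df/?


Syntax tree has 3 char leaf(s), 0 union(s), 1 star(s)
chars contribute 3×2 = 6; each union adds +2; each star adds +2
Total: 6 + 0 + 2 = 8 states


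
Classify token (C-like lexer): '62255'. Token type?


Pattern: digits only
Type: INTEGER_LITERAL


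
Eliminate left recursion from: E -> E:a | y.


Left-recursive alternatives: E:a; non-recursive: y
Introduce E': E -> yE', E' -> :aE' | ε


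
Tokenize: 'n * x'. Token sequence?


Scan left to right, longest-match per lexeme
Tokens: ID(n), OP(*), ID(x)


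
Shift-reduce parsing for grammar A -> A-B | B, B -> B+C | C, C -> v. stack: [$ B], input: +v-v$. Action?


shift '+' to continue B -> B+C
Action: shift


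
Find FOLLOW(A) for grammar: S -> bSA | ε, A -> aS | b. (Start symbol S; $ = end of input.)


$ ∈ FOLLOW(S). For each A -> αBβ: add FIRST(β)\{ε} to FOLLOW(B); if β nullable, add FOLLOW(A).
FOLLOW(A) = {$, a, b}


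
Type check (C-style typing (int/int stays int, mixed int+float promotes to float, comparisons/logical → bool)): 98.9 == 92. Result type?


Operand types: float == int
Rule: comparison yields bool
Result type: bool


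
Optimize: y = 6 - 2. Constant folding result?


6 - 2 = 4 at compile time
Optimized: y = 4


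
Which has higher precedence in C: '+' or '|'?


'+' is additive (level 9); '|' is bitwise OR (level 3)
Higher level binds tighter
'+' has higher precedence than '|'


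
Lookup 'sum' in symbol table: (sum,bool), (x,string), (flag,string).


Lookup 'sum' → type bool


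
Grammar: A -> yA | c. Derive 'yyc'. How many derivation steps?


Derivation: A => yA => yyA => yyc
Steps: 3


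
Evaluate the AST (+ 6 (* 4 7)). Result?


Evaluate inner: (* 4 7) = 28
Evaluate root: (+ 6 28) = 34
Result: 34


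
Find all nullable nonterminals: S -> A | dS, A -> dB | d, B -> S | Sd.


A nonterminal is nullable iff some alternative derives ε (directly, or every symbol in it is nullable)
Nullable: {}


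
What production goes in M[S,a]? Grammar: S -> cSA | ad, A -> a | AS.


For [S, a]: 'a' ∈ FIRST(ad)
Entry: S -> ad


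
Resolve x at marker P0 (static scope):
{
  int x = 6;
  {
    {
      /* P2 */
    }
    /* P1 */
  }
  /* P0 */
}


x declared in the same block as P0
x = 6


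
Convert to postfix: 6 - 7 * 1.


* has higher precedence, evaluate 7*1 first
Postfix: 6 7 1 * -


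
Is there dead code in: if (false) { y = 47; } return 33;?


condition is constant false, so the whole block is unreachable
Dead: 'if (false) { y = 47; }'


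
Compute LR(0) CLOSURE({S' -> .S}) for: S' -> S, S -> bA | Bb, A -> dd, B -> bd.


Start: S' -> .S
For each item with dot before a nonterminal B, add B -> .γ for every B-production
Closure: [S' -> .S, S -> .bA, S -> .Bb, B -> .bd]


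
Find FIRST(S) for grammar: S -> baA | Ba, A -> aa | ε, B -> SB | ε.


Per alternative of S: FIRST(baA) = {b}; FIRST(Ba) = {a, b}
FIRST(S) = {a, b}


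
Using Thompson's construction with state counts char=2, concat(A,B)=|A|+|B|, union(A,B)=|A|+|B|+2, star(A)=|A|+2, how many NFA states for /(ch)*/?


Syntax tree has 2 char leaf(s), 0 union(s), 1 star(s)
chars contribute 2×2 = 4; each union adds +2; each star adds +2
Total: 4 + 0 + 2 = 6 states


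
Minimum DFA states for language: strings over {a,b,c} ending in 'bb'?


Track the longest suffix of input matching a prefix of 'bb': 3 classes (prefixes of length 0..2)
Minimal DFA: 3 states


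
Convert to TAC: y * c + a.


Break into single-operator statements:
t1 = y * c
t2 = t1 + a


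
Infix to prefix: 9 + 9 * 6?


'*' binds tighter: tree is (+ 9 (* 9 6))
Prefix: + 9 * 9 6


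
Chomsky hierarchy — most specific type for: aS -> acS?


LHS has context (more than one symbol) and |LHS| ≤ |RHS|
Classification: Type 1 (Context-Sensitive)


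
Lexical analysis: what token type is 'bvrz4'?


Pattern: letter/underscore followed by alphanumerics, not a keyword
Type: IDENTIFIER


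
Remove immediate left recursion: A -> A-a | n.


Left-recursive alternatives: A-a; non-recursive: n
Introduce A': A -> nA', A' -> -aA' | ε


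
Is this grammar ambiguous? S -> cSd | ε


balanced c^n…d^n: each string has a unique parse
Unambiguous


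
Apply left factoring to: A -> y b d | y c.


Common prefix: 'y'
Factored: A -> y A', A' -> b d | c


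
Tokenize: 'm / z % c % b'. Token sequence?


Scan left to right, longest-match per lexeme
Tokens: ID(m), OP(/), ID(z), OP(%), ID(c), OP(%), ID(b)


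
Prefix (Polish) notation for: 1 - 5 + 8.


left-to-right (same/higher precedence on left): tree is (+ (- 1 5) 8)
Prefix: + - 1 5 8


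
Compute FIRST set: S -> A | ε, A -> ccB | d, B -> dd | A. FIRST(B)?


Per alternative of B: FIRST(dd) = {d}; FIRST(A) = {c, d}
FIRST(B) = {c, d}


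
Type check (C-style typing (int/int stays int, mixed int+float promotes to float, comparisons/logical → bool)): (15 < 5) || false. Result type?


Operand types: bool || bool
Rule: logical operators take bool operands and yield bool
Result type: bool


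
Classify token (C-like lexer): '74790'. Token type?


Pattern: digits only
Type: INTEGER_LITERAL


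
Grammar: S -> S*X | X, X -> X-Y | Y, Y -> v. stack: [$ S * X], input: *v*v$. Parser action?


handle 'S*X' on top; lookahead ∈ FOLLOW(S) = {*, $}
Action: reduce (S -> S*X)


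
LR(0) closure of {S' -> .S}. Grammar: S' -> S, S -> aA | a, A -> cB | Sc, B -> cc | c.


Start: S' -> .S
For each item with dot before a nonterminal B, add B -> .γ for every B-production
Closure: [S' -> .S, S -> .aA, S -> .a]


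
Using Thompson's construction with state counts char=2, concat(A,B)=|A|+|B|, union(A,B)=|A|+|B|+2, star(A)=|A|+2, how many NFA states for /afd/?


Syntax tree has 3 char leaf(s), 0 union(s), 0 star(s)
chars contribute 3×2 = 6; each union adds +2; each star adds +2
Total: 6 + 0 + 0 = 6 states


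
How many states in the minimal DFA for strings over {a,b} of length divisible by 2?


Track length mod 2: states 0..1, accept at 0
Minimal DFA: 2 states


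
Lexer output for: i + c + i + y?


Scan left to right, longest-match per lexeme
Tokens: ID(i), OP(+), ID(c), OP(+), ID(i), OP(+), ID(y)


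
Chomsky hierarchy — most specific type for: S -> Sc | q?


Left-linear: every RHS is a terminal or one nonterminal followed by a terminal
Classification: Type 3 (Regular)


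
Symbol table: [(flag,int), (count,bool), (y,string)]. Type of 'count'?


Lookup 'count' → type bool


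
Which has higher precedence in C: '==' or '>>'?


'>>' is shift (level 8); '==' is equality (level 6)
Higher level binds tighter
'>>' has higher precedence than '=='


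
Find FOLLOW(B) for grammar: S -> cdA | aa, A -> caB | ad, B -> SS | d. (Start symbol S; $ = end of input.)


$ ∈ FOLLOW(S). For each A -> αBβ: add FIRST(β)\{ε} to FOLLOW(B); if β nullable, add FOLLOW(A).
FOLLOW(B) = {$, a, c}


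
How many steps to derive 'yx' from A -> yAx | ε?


Derivation: A => yAx => yx
Steps: 2


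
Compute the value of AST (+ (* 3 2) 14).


Evaluate inner: (* 3 2) = 6
Evaluate root: (+ 6 14) = 20
Result: 20


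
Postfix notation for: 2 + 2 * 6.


* has higher precedence, evaluate 2*6 first
Postfix: 2 2 6 * +


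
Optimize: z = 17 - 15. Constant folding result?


17 - 15 = 2 at compile time
Optimized: z = 2


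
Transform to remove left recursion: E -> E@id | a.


Left-recursive alternatives: E@id; non-recursive: a
Introduce E': E -> aE', E' -> @idE' | ε


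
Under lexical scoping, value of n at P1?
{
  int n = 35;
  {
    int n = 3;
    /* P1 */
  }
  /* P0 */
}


n declared in the same block as P1
n = 3


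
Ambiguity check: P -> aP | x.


right-linear, alternatives start with distinct terminals 'a' vs 'x': unique leftmost derivation
Unambiguous


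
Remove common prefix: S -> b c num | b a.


Common prefix: 'b'
Factored: S -> b S', S' -> c num | a


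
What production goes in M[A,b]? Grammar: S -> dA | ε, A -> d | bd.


For [A, b]: 'b' ∈ FIRST(bd)
Entry: A -> bd


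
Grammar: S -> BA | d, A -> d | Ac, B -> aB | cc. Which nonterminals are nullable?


A nonterminal is nullable iff some alternative derives ε (directly, or every symbol in it is nullable)
Nullable: {}


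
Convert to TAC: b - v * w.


Break into single-operator statements:
t1 = v * w
t2 = b - t1


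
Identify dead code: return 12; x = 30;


statement follows a return and is unreachable
Dead: 'x = 30'


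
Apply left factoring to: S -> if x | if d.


Common prefix: 'if'
Factored: S -> if S', S' -> x | d


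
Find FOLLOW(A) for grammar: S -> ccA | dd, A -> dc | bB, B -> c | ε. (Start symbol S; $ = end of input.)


$ ∈ FOLLOW(S). For each A -> αBβ: add FIRST(β)\{ε} to FOLLOW(B); if β nullable, add FOLLOW(A).
FOLLOW(A) = {$}


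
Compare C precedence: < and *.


'*' is multiplicative (level 10); '<' is relational (level 7)
Higher level binds tighter
'*' has higher precedence than '<'


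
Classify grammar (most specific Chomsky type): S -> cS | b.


Right-linear: every RHS is a terminal or a terminal followed by one nonterminal
Classification: Type 3 (Regular)


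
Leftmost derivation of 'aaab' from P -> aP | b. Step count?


Derivation: P => aP => aaP => aaaP => aaab
Steps: 4


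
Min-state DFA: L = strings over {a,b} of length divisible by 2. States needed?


Track length mod 2: states 0..1, accept at 0
Minimal DFA: 2 states


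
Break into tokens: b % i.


Scan left to right, longest-match per lexeme
Tokens: ID(b), OP(%), ID(i)


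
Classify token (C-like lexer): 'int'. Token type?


Pattern: reserved word
Type: KEYWORD


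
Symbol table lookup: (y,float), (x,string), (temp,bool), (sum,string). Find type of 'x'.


Lookup 'x' → type string


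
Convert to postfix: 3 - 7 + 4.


Left to right (same or higher precedence on left)
Postfix: 3 7 - 4 +


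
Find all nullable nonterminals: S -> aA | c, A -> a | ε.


A nonterminal is nullable iff some alternative derives ε (directly, or every symbol in it is nullable)
Nullable: {A}


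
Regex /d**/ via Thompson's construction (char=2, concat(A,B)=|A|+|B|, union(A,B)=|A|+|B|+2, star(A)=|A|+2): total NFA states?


Syntax tree has 1 char leaf(s), 0 union(s), 2 star(s)
chars contribute 1×2 = 2; each union adds +2; each star adds +2
Total: 2 + 0 + 4 = 6 states


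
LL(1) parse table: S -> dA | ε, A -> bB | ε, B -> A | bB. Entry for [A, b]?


For [A, b]: 'b' ∈ FIRST(bB)
Entry: A -> bB


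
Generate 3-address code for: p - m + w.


Break into single-operator statements:
t1 = p - m
t2 = t1 + w


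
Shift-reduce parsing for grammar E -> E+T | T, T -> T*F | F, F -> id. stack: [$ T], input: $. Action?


lookahead ∉ {*} so T won't extend; reduce E -> T
Action: reduce (E -> T)


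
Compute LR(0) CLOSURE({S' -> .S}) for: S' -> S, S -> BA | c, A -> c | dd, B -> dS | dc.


Start: S' -> .S
For each item with dot before a nonterminal B, add B -> .γ for every B-production
Closure: [S' -> .S, S -> .BA, S -> .c, B -> .dS, B -> .dc]


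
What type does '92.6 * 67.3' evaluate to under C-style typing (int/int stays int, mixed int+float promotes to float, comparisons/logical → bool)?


Operand types: float * float
Rule: mixed int/float promotes to float; int/int stays int
Result type: float
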